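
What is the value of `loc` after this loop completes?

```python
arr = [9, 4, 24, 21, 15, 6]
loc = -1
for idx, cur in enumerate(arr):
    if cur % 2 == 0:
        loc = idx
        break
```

First even number index in [9, 4, 24, 21, 15, 6]
`loc` takes the values: -1 → 1

Answer: 1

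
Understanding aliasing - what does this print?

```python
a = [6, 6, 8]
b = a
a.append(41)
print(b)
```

Key concept: basic list aliasing.
Step by step:
`a = [6, 6, 8]` → a = [6, 6, 8]
`b = a` → b = [6, 6, 8] (same object as a)
`a.append(41)` → a = [6, 6, 8, 41] (same object as b); b = [6, 6, 8, 41] (same object as a)
`print(b)` → prints [6, 6, 8, 41]

Answer: [6, 6, 8, 41]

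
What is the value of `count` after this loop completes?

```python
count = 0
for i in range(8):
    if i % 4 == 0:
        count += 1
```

Count numbers divisible by 4 in range(8)
`count` takes the values: 0 → 1 → 2

Answer: 2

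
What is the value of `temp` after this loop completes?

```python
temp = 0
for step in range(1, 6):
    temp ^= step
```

XOR of 1 to 5
`temp` takes the values: 0 → 1 → 3 → 0 → 4 → 1

Answer: 1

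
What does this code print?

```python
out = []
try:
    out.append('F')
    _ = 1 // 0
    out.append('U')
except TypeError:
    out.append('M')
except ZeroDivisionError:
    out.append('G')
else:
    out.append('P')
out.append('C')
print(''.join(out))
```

Execution trace: 'F' (try body) → 'G' (except ZeroDivisionError) → 'C' (after the try/except). Output: FGC

Answer: FGC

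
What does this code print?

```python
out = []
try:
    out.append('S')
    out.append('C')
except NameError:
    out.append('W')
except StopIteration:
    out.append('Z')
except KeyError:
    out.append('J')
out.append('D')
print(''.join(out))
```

Execution trace: 'S' (try body) → 'C' (try body, no exception) → 'D' (after the try/except). Output: SCD

Answer: SCD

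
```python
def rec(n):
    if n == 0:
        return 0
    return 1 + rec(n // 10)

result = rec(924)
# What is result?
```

Count of digits of 924: 3

Answer: 3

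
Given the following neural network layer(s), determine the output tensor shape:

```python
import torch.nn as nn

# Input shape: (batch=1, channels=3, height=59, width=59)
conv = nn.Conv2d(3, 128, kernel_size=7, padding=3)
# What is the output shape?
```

Input: (1, 3, 59, 59) -> Output: (1, 128, 59, 59)

Answer: (1, 128, 59, 59)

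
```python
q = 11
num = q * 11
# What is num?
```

Trace:
`q = 11` → q = 11
`num = q * 11` → num = 121
So num = 121

Answer: 121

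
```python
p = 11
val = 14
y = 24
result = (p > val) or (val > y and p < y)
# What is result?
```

Trace:
`p = 11` → p = 11
`val = 14` → val = 14
`y = 24` → y = 24
`result = (p > val) or (val > y and p < y)` → result = False
So result = False

Answer: False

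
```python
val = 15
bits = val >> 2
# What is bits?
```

Trace:
`val = 15` → val = 15
`bits = val >> 2` → bits = 3
So bits = 3

Answer: 3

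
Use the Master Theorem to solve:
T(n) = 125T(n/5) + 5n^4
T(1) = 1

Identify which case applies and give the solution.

a=125, b=5, f(n)=5n^4. log_5(125) = 3. Since c=4 > 3 and the regularity condition holds (125(n/5)^4 = (125/5^4)n^4 with 125/5^4 < 1), Case 3 applies: T(n) = Θ(f(n)) = O(n^4).

Answer: O(n^4) - Case 3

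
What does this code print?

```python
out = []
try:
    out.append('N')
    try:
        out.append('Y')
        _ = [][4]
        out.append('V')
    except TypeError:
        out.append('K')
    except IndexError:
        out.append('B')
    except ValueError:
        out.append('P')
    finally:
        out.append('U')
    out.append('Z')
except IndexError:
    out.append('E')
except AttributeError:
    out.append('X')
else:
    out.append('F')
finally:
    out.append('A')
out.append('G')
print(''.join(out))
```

Execution trace: 'N' (try body) → 'Y' (inner try body) → 'B' (inner except IndexError) → 'U' (inner finally) → 'Z' (try body, no exception) → 'F' (else) → 'A' (finally) → 'G' (after the try/except). Output: NYBUZFAG

Answer: NYBUZFAG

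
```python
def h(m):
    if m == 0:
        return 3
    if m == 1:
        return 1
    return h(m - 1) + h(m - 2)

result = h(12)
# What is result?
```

Build up from base cases: h(0)=3, h(1)=1, h(2)=4, h(3)=5, h(4)=9, h(5)=14, h(6)=23, ..., h(12)=411

Answer: 411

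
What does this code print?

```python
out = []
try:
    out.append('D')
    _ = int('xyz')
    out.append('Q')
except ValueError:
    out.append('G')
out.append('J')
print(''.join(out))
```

Execution trace: 'D' (try body) → 'G' (except ValueError) → 'J' (after the try/except). Output: DGJ

Answer: DGJ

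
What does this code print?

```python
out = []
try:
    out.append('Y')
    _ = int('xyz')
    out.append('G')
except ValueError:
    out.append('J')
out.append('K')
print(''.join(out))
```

Execution trace: 'Y' (try body) → 'J' (except ValueError) → 'K' (after the try/except). Output: YJK

Answer: YJK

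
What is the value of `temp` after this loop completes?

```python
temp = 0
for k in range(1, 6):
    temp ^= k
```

XOR of 1 to 5
`temp` takes the values: 0 → 1 → 3 → 0 → 4 → 1

Answer: 1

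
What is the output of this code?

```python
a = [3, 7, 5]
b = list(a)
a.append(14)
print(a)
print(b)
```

Key concept: list() constructor creates copy.
Step by step:
`a = [3, 7, 5]` → a = [3, 7, 5]
`b = list(a)` → b = [3, 7, 5]
`a.append(14)` → a = [3, 7, 5, 14]
`print(a)` → prints [3, 7, 5, 14]
`print(b)` → prints [3, 7, 5]

Answer:
[3, 7, 5, 14]
[3, 7, 5]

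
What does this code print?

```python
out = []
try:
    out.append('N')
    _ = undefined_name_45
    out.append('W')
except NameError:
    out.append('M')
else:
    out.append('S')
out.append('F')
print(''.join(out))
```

Execution trace: 'N' (try body) → 'M' (except NameError) → 'F' (after the try/except). Output: NMF

Answer: NMF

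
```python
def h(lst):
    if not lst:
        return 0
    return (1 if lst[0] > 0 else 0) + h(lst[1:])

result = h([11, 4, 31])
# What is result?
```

Count of positive elements in [11, 4, 31] = 3

Answer: 3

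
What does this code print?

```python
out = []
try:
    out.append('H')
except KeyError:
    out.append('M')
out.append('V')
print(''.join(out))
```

Execution trace: 'H' (try body, no exception) → 'V' (after the try/except). Output: HV

Answer: HV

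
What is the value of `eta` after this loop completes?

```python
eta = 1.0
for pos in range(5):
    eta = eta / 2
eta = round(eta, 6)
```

Halving LR 5 times: 1 / 2^5
`eta` takes the values: 1.0 → 0.5 → 0.25 → 0.125 → 0.0625 → 0.03125

Answer: 0.03125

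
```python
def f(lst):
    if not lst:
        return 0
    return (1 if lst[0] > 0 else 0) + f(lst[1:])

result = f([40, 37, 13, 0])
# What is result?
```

Count of positive elements in [40, 37, 13, 0] = 3

Answer: 3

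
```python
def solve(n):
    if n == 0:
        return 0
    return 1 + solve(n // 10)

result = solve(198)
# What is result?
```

Count of digits of 198: 3

Answer: 3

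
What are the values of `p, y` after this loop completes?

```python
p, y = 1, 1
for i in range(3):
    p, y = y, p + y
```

Fibonacci: after 3 iterations
`p, y` takes the values: (1, 1) → (1, 2) → (2, 3) → (3, 5)

Answer: 3, 5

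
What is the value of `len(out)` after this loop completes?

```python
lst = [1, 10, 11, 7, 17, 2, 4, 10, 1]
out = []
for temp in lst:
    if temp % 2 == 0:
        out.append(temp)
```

Count even numbers in [1, 10, 11, 7, 17, 2, 4, 10, 1]
`out` takes the values: [] → [10] → [10, 2] → [10, 2, 4] → [10, 2, 4, 10]
So `len(out)` = 4

Answer: 4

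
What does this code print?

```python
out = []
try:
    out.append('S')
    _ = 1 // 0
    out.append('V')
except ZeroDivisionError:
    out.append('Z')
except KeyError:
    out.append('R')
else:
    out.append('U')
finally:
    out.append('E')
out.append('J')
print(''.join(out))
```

Execution trace: 'S' (try body) → 'Z' (except ZeroDivisionError) → 'E' (finally) → 'J' (after the try/except). Output: SZEJ

Answer: SZEJ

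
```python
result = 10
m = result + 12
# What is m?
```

Trace:
`result = 10` → result = 10
`m = result + 12` → m = 22
So m = 22

Answer: 22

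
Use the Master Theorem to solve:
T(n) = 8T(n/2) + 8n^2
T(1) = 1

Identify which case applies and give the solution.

a=8, b=2, f(n)=8n^2. log_2(8) = 3. Since c=2 < 3, Case 1 applies: T(n) = Θ(n^log_b(a)) = O(n^3).

Answer: O(n^3) - Case 1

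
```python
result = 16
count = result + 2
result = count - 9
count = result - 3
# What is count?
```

Trace:
`result = 16` → result = 16
`count = result + 2` → count = 18
`result = count - 9` → result = 9
`count = result - 3` → count = 6
So count = 6

Answer: 6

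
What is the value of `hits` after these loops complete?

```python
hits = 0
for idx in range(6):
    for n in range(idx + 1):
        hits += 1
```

Triangle: 1 + 2 + ... + 6
`hits` takes the values: 0 → 1 → 2 → 3 → 4 → 5 → 6 → 7 → 8 → 9 → 10 → 11 → 12 → 13 → 14 → 15 → 16 → 17 → 18 → 19 → 20 → 21

Answer: 21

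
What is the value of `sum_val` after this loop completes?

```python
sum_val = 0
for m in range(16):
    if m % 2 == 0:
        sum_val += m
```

Sum of even numbers 0 to 15
`sum_val` takes the values: 0 → 2 → 6 → 12 → 20 → 30 → 42 → 56

Answer: 56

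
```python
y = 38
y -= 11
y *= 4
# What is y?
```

Trace:
`y = 38` → y = 38
`y -= 11` → y = 27
`y *= 4` → y = 108
So y = 108

Answer: 108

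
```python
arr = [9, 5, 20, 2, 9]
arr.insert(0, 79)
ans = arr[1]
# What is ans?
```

Trace:
`arr = [9, 5, 20, 2, 9]` → arr = [9, 5, 20, 2, 9]
`arr.insert(0, 79)` → arr = [79, 9, 5, 20, 2, 9]
`ans = arr[1]` → ans = 9
So ans = 9

Answer: 9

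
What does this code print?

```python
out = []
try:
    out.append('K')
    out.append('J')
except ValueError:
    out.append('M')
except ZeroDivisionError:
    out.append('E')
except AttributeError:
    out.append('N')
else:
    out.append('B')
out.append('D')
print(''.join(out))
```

Execution trace: 'K' (try body) → 'J' (try body, no exception) → 'B' (else) → 'D' (after the try/except). Output: KJBD

Answer: KJBD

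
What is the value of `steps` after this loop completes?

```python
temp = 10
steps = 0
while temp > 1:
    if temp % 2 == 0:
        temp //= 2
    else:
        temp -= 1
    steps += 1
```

Steps to reduce 10 to 1
`steps` takes the values: 0 → 1 → 2 → 3 → 4

Answer: 4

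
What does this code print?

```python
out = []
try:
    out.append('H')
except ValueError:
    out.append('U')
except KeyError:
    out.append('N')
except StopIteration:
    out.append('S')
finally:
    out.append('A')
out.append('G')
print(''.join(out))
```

Execution trace: 'H' (try body, no exception) → 'A' (finally) → 'G' (after the try/except). Output: HAG

Answer: HAG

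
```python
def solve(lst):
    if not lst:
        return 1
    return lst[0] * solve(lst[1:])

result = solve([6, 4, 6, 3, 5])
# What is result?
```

Product over [6, 4, 6, 3, 5] = 6 * 4 * 6 * 3 * 5 = 2160

Answer: 2160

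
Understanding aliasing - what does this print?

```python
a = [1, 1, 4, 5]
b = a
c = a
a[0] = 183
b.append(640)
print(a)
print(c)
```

Key concept: multiple aliases.
Step by step:
`a = [1, 1, 4, 5]` → a = [1, 1, 4, 5]
`b = a` → b = [1, 1, 4, 5] (same object as a)
`c = a` → c = [1, 1, 4, 5] (same object as a, b)
`a[0] = 183` → a = [183, 1, 4, 5] (same object as b, c); b = [183, 1, 4, 5] (same object as a, c); c = [183, 1, 4, 5] (same object as a, b)
`b.append(640)` → a = [183, 1, 4, 5, 640] (same object as b, c); b = [183, 1, 4, 5, 640] (same object as a, c); c = [183, 1, 4, 5, 640] (same object as a, b)
`print(a)` → prints [183, 1, 4, 5, 640]
`print(c)` → prints [183, 1, 4, 5, 640]

Answer:
[183, 1, 4, 5, 640]
[183, 1, 4, 5, 640]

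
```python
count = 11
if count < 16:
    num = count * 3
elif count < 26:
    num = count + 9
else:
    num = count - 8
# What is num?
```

Trace:
`count = 11` → count = 11
`if count < 16: ...` → count < 16 is True → num = 33
So num = 33

Answer: 33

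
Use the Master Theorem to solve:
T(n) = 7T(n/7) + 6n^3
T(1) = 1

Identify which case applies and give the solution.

a=7, b=7, f(n)=6n^3. log_7(7) = 1. Since c=3 > 1 and the regularity condition holds (7(n/7)^3 = (7/7^3)n^3 with 7/7^3 < 1), Case 3 applies: T(n) = Θ(f(n)) = O(n^3).

Answer: O(n^3) - Case 3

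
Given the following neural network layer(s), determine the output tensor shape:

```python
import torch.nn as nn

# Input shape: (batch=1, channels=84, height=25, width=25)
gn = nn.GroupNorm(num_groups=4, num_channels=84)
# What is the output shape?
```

Input: (1, 84, 25, 25) -> Output: (1, 84, 25, 25)

Answer: (1, 84, 25, 25)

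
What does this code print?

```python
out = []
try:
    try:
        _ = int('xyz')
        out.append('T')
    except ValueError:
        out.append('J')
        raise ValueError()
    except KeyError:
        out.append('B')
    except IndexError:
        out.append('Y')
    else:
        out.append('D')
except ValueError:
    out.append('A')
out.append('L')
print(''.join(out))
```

Execution trace: 'J' (inner except ValueError) → 'A' (outer except ValueError) → 'L' (after the try/except). Output: JAL

Answer: JAL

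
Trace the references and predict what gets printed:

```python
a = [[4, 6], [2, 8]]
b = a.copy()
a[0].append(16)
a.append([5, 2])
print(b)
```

Key concept: shallow copy with nested lists.
Step by step:
`a = [[4, 6], [2, 8]]` → a = [[4, 6], [2, 8]]
`b = a.copy()` → b = [[4, 6], [2, 8]]
`a[0].append(16)` → a = [[4, 6, 16], [2, 8]]; b = [[4, 6, 16], [2, 8]]
`a.append([5, 2])` → a = [[4, 6, 16], [2, 8], [5, 2]]
`print(b)` → prints [[4, 6, 16], [2, 8]]

Answer: [[4, 6, 16], [2, 8]]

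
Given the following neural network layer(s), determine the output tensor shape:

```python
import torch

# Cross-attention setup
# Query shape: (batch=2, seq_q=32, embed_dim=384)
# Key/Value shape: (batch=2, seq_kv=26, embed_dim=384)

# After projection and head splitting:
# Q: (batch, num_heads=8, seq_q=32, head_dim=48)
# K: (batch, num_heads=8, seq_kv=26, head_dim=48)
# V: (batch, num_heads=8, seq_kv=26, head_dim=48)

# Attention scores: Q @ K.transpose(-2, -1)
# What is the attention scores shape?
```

Input: (2, 32, 384) -> Output: (2, 8, 32, 26)

Answer: (2, 8, 32, 26)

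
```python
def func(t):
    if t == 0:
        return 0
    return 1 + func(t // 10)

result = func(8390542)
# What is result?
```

Count of digits of 8390542: 7

Answer: 7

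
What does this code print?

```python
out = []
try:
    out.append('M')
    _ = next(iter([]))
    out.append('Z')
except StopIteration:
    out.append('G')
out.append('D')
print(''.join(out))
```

Execution trace: 'M' (try body) → 'G' (except StopIteration) → 'D' (after the try/except). Output: MGD

Answer: MGD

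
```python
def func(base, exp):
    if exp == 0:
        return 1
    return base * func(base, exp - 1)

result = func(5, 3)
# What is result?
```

func(5, 3) = 5 * 5 * 5 = 125

Answer: 125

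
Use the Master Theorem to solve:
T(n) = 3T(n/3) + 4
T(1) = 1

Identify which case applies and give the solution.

a=3, b=3, f(n)=4. log_3(3) = 1. Since c=0 < 1, Case 1 applies: T(n) = Θ(n^log_b(a)) = O(n).

Answer: O(n) - Case 1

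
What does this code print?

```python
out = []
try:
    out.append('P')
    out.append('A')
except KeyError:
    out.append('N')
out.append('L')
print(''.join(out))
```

Execution trace: 'P' (try body) → 'A' (try body, no exception) → 'L' (after the try/except). Output: PAL

Answer: PAL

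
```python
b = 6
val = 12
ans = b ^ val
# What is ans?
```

Trace:
`b = 6` → b = 6
`val = 12` → val = 12
`ans = b ^ val` → ans = 10
So ans = 10

Answer: 10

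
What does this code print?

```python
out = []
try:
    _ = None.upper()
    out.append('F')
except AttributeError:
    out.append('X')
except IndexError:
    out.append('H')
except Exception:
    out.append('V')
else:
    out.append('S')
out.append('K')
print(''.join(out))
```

Execution trace: 'X' (except AttributeError) → 'K' (after the try/except). Output: XK

Answer: XK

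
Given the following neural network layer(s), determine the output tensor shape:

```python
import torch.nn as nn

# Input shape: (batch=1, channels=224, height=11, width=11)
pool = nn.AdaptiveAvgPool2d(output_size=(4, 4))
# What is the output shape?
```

Input: (1, 224, 11, 11) -> Output: (1, 224, 4, 4)

Answer: (1, 224, 4, 4)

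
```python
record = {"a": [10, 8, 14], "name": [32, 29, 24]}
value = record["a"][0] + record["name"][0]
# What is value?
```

Trace:
`record = {"a": [10, 8, 14], "name": [32, 29, 24]}` → record = {'a': [10, 8, 14], 'name': [32, 29, 24]}
`value = record["a"][0] + record["name"][0]` → value = 42
So value = 42

Answer: 42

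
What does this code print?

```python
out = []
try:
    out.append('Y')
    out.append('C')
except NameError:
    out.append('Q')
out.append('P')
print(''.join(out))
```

Execution trace: 'Y' (try body) → 'C' (try body, no exception) → 'P' (after the try/except). Output: YCP

Answer: YCP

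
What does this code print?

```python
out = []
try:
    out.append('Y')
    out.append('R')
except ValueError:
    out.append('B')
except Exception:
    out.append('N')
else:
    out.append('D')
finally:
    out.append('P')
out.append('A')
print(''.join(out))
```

Execution trace: 'Y' (try body) → 'R' (try body, no exception) → 'D' (else) → 'P' (finally) → 'A' (after the try/except). Output: YRDPA

Answer: YRDPA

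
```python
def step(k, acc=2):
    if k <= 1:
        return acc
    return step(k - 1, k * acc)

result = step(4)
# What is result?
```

Accumulator trace (n, acc): (4, 2) -> (3, 8) -> (2, 24) -> (1, 48) -> return 48

Answer: 48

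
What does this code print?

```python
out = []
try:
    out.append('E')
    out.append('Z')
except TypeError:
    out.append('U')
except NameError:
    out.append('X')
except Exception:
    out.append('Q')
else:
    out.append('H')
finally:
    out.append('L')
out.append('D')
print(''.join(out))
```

Execution trace: 'E' (try body) → 'Z' (try body, no exception) → 'H' (else) → 'L' (finally) → 'D' (after the try/except). Output: EZHLD

Answer: EZHLD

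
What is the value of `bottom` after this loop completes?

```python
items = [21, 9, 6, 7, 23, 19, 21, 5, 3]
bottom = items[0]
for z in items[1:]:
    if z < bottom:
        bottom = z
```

Minimum of [21, 9, 6, 7, 23, 19, 21, 5, 3]
`bottom` takes the values: 21 → 9 → 6 → 5 → 3

Answer: 3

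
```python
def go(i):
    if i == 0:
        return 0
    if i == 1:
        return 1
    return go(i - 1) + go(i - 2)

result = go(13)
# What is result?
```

Build up from base cases: go(0)=0, go(1)=1, go(2)=1, go(3)=2, go(4)=3, go(5)=5, go(6)=8, ..., go(13)=233

Answer: 233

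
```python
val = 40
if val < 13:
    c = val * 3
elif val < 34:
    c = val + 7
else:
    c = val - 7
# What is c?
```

Trace:
`val = 40` → val = 40
`if val < 13: ...` → val < 13 is False, val < 34 is False, take else branch → c = 33
So c = 33

Answer: 33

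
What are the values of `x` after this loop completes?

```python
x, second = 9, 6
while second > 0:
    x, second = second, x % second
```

GCD of 9 and 6
`x` takes the values: 9 → 6 → 3

Answer: 3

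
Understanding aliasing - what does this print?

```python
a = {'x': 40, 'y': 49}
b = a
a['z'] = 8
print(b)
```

Key concept: dict aliasing.
Step by step:
`a = {'x': 40, 'y': 49}` → a = {'x': 40, 'y': 49}
`b = a` → b = {'x': 40, 'y': 49} (same object as a)
`a['z'] = 8` → a = {'x': 40, 'y': 49, 'z': 8} (same object as b); b = {'x': 40, 'y': 49, 'z': 8} (same object as a)
`print(b)` → prints {'x': 40, 'y': 49, 'z': 8}

Answer: {'x': 40, 'y': 49, 'z': 8}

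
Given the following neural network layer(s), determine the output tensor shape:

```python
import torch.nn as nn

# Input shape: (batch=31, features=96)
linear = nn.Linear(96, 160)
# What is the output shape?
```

Input: (31, 96) -> Output: (31, 160)

Answer: (31, 160)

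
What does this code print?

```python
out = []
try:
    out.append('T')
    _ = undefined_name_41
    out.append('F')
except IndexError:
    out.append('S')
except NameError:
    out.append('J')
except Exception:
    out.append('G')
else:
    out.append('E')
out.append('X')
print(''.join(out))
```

Execution trace: 'T' (try body) → 'J' (except NameError) → 'X' (after the try/except). Output: TJX

Answer: TJX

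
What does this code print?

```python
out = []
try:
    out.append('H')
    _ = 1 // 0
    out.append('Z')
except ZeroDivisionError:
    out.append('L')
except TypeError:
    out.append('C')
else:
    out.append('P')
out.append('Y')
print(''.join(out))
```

Execution trace: 'H' (try body) → 'L' (except ZeroDivisionError) → 'Y' (after the try/except). Output: HLY

Answer: HLY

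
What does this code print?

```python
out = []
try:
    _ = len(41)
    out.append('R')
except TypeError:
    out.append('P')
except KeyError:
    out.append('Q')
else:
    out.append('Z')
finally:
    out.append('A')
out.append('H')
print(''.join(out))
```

Execution trace: 'P' (except TypeError) → 'A' (finally) → 'H' (after the try/except). Output: PAH

Answer: PAH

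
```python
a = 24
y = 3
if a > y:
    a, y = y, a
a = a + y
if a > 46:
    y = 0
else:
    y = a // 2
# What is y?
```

Trace:
`a = 24` → a = 24
`y = 3` → y = 3
`if a > y: ...` → a > y is True → a = 3; y = 24
`a = a + y` → a = 27
`if a > 46: ...` → a > 46 is False, take else branch → y = 13
So y = 13

Answer: 13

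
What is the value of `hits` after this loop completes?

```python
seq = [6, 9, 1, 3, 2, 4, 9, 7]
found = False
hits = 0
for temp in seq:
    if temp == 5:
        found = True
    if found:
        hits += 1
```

Count elements after first 5 in [6, 9, 1, 3, 2, 4, 9, 7]
`hits` takes the values: 0

Answer: 0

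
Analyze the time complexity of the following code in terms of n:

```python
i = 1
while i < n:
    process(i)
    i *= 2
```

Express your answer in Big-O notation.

This is Logarithmic loop. Time complexity: O(log n).

Answer: O(log n)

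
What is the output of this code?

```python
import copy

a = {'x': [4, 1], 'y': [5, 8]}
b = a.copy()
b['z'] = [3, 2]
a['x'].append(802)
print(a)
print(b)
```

Key concept: shallow copy of dict with mutable values.
Step by step:
`a = {'x': [4, 1], 'y': [5, 8]}` → a = {'x': [4, 1], 'y': [5, 8]}
`b = a.copy()` → b = {'x': [4, 1], 'y': [5, 8]}
`b['z'] = [3, 2]` → b = {'x': [4, 1], 'y': [5, 8], 'z': [3, 2]}
`a['x'].append(802)` → a = {'x': [4, 1, 802], 'y': [5, 8]}; b = {'x': [4, 1, 802], 'y': [5, 8], 'z': [3, 2]}
`print(a)` → prints {'x': [4, 1, 802], 'y': [5, 8]}
`print(b)` → prints {'x': [4, 1, 802], 'y': [5, 8], 'z': [3, 2]}

Answer:
{'x': [4, 1, 802], 'y': [5, 8]}
{'x': [4, 1, 802], 'y': [5, 8], 'z': [3, 2]}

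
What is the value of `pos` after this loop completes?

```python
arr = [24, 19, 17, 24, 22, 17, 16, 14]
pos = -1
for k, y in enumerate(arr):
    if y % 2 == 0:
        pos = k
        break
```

First even number index in [24, 19, 17, 24, 22, 17, 16, 14]
`pos` takes the values: -1 → 0

Answer: 0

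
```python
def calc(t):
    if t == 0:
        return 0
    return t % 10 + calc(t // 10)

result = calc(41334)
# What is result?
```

Sum of digits of 41334: 4 + 3 + 3 + 1 + 4 = 15

Answer: 15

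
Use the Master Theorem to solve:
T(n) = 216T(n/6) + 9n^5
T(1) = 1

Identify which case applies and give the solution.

a=216, b=6, f(n)=9n^5. log_6(216) = 3. Since c=5 > 3 and the regularity condition holds (216(n/6)^5 = (216/6^5)n^5 with 216/6^5 < 1), Case 3 applies: T(n) = Θ(f(n)) = O(n^5).

Answer: O(n^5) - Case 3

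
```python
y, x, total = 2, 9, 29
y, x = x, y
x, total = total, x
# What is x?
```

Trace:
`y, x, total = 2, 9, 29` → y = 2; x = 9; total = 29
`y, x = x, y` → y = 9; x = 2
`x, total = total, x` → x = 29; total = 2
So x = 29

Answer: 29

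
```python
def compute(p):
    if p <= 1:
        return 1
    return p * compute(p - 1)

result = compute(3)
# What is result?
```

compute(3) = 3 * 2 * 1 = 6

Answer: 6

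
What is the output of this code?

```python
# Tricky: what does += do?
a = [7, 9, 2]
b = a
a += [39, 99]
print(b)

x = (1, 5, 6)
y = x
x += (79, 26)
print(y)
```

Key concept: += behavior differs for mutable vs immutable.
Step by step:
`a = [7, 9, 2]` → a = [7, 9, 2]
`b = a` → b = [7, 9, 2] (same object as a)
`a += [39, 99]` → a = [7, 9, 2, 39, 99] (same object as b); b = [7, 9, 2, 39, 99] (same object as a)
`print(b)` → prints [7, 9, 2, 39, 99]
`x = (1, 5, 6)` → x = (1, 5, 6)
`y = x` → y = (1, 5, 6)
`x += (79, 26)` → x = (1, 5, 6, 79, 26)
`print(y)` → prints (1, 5, 6)

Answer:
[7, 9, 2, 39, 99]
(1, 5, 6)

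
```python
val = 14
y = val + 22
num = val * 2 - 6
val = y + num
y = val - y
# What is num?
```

Trace:
`val = 14` → val = 14
`y = val + 22` → y = 36
`num = val * 2 - 6` → num = 22
`val = y + num` → val = 58
`y = val - y` → y = 22
So num = 22

Answer: 22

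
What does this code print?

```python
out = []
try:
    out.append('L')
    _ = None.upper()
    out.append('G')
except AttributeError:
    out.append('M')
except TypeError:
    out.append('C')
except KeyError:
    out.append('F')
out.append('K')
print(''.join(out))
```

Execution trace: 'L' (try body) → 'M' (except AttributeError) → 'K' (after the try/except). Output: LMK

Answer: LMK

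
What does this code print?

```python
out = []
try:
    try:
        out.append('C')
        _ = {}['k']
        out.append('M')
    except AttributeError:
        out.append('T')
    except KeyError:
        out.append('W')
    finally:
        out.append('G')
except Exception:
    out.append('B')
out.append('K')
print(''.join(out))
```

Execution trace: 'C' (inner try body) → 'W' (inner except KeyError) → 'G' (inner finally) → 'K' (after the try/except). Output: CWGK

Answer: CWGK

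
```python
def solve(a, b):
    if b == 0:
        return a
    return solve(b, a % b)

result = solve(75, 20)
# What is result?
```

solve(75, 20) -> solve(20, 15) -> solve(15, 5) -> solve(5, 0) -> 5

Answer: 5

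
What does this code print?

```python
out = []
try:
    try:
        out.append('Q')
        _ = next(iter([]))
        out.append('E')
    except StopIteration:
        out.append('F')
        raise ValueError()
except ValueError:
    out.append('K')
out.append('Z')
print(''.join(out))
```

Execution trace: 'Q' (inner try body) → 'F' (inner except StopIteration) → 'K' (outer except ValueError) → 'Z' (after the try/except). Output: QFKZ

Answer: QFKZ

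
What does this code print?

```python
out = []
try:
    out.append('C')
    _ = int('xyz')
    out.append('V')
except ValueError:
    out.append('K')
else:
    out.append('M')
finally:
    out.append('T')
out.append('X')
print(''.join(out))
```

Execution trace: 'C' (try body) → 'K' (except ValueError) → 'T' (finally) → 'X' (after the try/except). Output: CKTX

Answer: CKTX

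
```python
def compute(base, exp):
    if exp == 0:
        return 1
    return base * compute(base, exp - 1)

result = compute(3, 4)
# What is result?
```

compute(3, 4) = 3 * 3 * 3 * 3 = 81

Answer: 81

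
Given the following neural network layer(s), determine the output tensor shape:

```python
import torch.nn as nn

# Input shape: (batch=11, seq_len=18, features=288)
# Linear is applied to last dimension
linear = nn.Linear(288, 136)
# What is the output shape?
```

Input: (11, 18, 288) -> Output: (11, 18, 136)

Answer: (11, 18, 136)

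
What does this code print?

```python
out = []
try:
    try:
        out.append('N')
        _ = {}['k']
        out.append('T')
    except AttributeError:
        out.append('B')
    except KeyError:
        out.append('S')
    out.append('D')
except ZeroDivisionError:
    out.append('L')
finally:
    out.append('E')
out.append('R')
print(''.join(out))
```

Execution trace: 'N' (inner try body) → 'S' (inner except KeyError) → 'D' (try body, no exception) → 'E' (finally) → 'R' (after the try/except). Output: NSDER

Answer: NSDER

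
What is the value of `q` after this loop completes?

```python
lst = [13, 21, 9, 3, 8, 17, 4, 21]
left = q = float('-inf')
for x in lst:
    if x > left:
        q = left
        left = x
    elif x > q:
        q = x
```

Second largest (with repeats) in [13, 21, 9, 3, 8, 17, 4, 21]
`q` takes the values: -inf → 13 → 17 → 21

Answer: 21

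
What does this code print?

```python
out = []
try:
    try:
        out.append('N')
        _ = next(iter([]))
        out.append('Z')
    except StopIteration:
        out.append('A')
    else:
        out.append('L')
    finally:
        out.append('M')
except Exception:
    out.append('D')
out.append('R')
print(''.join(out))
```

Execution trace: 'N' (inner try body) → 'A' (inner except StopIteration) → 'M' (inner finally) → 'R' (after the try/except). Output: NAMR

Answer: NAMR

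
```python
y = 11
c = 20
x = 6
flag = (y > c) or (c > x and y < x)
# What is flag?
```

Trace:
`y = 11` → y = 11
`c = 20` → c = 20
`x = 6` → x = 6
`flag = (y > c) or (c > x and y < x)` → flag = False
So flag = False

Answer: False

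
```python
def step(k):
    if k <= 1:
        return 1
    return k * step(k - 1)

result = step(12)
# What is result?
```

step(12) = 12 * 11 * 10 * 9 * 8 * 7 * 6 * 5 * 4 * 3 * 2 * 1 = 479001600

Answer: 479001600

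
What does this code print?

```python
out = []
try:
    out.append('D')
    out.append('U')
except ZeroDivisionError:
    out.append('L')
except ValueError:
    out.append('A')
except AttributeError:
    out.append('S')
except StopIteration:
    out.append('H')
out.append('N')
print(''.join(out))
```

Execution trace: 'D' (try body) → 'U' (try body, no exception) → 'N' (after the try/except). Output: DUN

Answer: DUN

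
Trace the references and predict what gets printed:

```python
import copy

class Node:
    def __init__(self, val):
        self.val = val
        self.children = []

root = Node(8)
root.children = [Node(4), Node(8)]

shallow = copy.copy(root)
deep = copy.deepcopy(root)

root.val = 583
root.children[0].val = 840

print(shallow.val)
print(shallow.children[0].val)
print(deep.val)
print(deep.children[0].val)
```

Key concept: deep copy with custom objects.
Step by step:
`root = Node(8)` → root = Node(val=8, children=[])
`root.children = [Node(4), Node(8)]` → root = Node(val=8, children=[Node(val=4, children=[]), Node(val=8, children=[])])
`shallow = copy.copy(root)` → shallow = Node(val=8, children=[Node(val=4, children=[]), Node(val=8, children=[])])
`deep = copy.deepcopy(root)` → deep = Node(val=8, children=[Node(val=4, children=[]), Node(val=8, children=[])])
`root.val = 583` → root = Node(val=583, children=[Node(val=4, children=[]), Node(val=8, children=[])])
`root.children[0].val = 840` → root = Node(val=583, children=[Node(val=840, children=[]), Node(val=8, children=[])]); shallow = Node(val=8, children=[Node(val=840, children=[]), Node(val=8, children=[])])
`print(shallow.val)` → prints 8
`print(shallow.children[0].val)` → prints 840
`print(deep.val)` → prints 8
`print(deep.children[0].val)` → prints 4

Answer:
8
840
8
4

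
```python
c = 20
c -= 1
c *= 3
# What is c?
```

Trace:
`c = 20` → c = 20
`c -= 1` → c = 19
`c *= 3` → c = 57
So c = 57

Answer: 57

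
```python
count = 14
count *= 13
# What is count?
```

Trace:
`count = 14` → count = 14
`count *= 13` → count = 182
So count = 182

Answer: 182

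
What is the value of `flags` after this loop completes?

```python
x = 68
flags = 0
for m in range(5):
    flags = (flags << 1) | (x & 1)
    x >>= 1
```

Reverse lowest 5 bits of 68
`flags` takes the values: 0 → 1 → 2 → 4

Answer: 4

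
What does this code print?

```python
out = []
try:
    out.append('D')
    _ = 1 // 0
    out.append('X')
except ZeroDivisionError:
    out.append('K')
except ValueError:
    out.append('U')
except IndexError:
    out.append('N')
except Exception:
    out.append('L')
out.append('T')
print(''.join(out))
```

Execution trace: 'D' (try body) → 'K' (except ZeroDivisionError) → 'T' (after the try/except). Output: DKT

Answer: DKT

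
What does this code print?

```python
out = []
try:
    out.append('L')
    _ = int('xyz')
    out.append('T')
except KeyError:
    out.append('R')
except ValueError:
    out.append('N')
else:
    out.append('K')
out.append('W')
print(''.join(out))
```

Execution trace: 'L' (try body) → 'N' (except ValueError) → 'W' (after the try/except). Output: LNW

Answer: LNW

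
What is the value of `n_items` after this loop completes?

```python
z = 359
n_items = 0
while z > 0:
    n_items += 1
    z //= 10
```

Count digits by repeated division by 10
`n_items` takes the values: 0 → 1 → 2 → 3

Answer: 3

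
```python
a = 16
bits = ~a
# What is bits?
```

Trace:
`a = 16` → a = 16
`bits = ~a` → bits = -17
So bits = -17

Answer: -17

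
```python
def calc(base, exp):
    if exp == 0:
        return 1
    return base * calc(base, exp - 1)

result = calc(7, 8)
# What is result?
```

calc(7, 8) = 7 * 7 * 7 * 7 * 7 * 7 * 7 * 7 = 5764801

Answer: 5764801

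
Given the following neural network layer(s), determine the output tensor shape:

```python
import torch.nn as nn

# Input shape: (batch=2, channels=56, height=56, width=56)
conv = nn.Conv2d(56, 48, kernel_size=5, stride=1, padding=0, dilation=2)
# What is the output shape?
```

Input: (2, 56, 56, 56) -> Output: (2, 48, 48, 48)

Answer: (2, 48, 48, 48)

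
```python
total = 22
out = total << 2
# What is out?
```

Trace:
`total = 22` → total = 22
`out = total << 2` → out = 88
So out = 88

Answer: 88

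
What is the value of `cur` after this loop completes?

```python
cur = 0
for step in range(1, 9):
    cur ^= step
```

XOR of 1 to 8
`cur` takes the values: 0 → 1 → 3 → 0 → 4 → 1 → 7 → 0 → 8

Answer: 8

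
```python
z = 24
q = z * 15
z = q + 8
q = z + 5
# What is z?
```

Trace:
`z = 24` → z = 24
`q = z * 15` → q = 360
`z = q + 8` → z = 368
`q = z + 5` → q = 373
So z = 368

Answer: 368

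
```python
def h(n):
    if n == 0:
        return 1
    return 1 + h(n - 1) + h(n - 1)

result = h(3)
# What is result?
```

h(n) = 1 + 2·h(n-1), h(0)=1. Closed form: (1+1)·2^3 - 1 = 15.

Answer: 15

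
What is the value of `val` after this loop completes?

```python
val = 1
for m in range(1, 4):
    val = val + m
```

Start at 1, add 1 through 3
`val` takes the values: 1 → 2 → 4 → 7

Answer: 7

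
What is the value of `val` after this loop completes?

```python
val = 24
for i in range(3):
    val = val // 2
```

Halve 3 times: 24 // 2^3 = 3
`val` takes the values: 24 → 12 → 6 → 3

Answer: 3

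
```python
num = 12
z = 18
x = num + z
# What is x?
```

Trace:
`num = 12` → num = 12
`z = 18` → z = 18
`x = num + z` → x = 30
So x = 30

Answer: 30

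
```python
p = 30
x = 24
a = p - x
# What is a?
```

Trace:
`p = 30` → p = 30
`x = 24` → x = 24
`a = p - x` → a = 6
So a = 6

Answer: 6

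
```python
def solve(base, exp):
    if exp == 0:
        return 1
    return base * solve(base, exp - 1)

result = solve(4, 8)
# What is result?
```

solve(4, 8) = 4 * 4 * 4 * 4 * 4 * 4 * 4 * 4 = 65536

Answer: 65536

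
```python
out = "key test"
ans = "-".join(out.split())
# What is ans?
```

Trace:
`out = "key test"` → out = 'key test'
`ans = "-".join(out.split())` → ans = 'key-test'
So ans = 'key-test'

Answer: 'key-test'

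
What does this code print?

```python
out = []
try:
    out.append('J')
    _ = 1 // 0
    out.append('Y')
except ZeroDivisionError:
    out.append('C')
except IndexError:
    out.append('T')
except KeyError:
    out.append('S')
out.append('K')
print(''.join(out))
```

Execution trace: 'J' (try body) → 'C' (except ZeroDivisionError) → 'K' (after the try/except). Output: JCK

Answer: JCK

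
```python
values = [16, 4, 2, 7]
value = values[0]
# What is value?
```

Trace:
`values = [16, 4, 2, 7]` → values = [16, 4, 2, 7]
`value = values[0]` → value = 16
So value = 16

Answer: 16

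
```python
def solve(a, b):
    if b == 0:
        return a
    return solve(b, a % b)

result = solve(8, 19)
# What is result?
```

solve(8, 19) -> solve(19, 8) -> solve(8, 3) -> solve(3, 2) -> solve(2, 1) -> solve(1, 0) -> 1

Answer: 1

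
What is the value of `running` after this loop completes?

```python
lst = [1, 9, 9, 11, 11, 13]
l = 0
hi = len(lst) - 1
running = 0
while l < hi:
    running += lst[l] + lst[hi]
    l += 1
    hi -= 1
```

Sum of pairs from ends
`running` takes the values: 0 → 14 → 34 → 54

Answer: 54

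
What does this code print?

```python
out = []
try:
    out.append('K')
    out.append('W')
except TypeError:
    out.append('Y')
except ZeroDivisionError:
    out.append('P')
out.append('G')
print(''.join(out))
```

Execution trace: 'K' (try body) → 'W' (try body, no exception) → 'G' (after the try/except). Output: KWG

Answer: KWG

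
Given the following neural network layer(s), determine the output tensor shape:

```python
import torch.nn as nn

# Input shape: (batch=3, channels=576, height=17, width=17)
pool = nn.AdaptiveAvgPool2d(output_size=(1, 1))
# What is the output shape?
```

Input: (3, 576, 17, 17) -> Output: (3, 576, 1, 1)

Answer: (3, 576, 1, 1)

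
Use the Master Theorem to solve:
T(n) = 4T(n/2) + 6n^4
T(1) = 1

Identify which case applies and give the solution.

a=4, b=2, f(n)=6n^4. log_2(4) = 2. Since c=4 > 2 and the regularity condition holds (4(n/2)^4 = (4/2^4)n^4 with 4/2^4 < 1), Case 3 applies: T(n) = Θ(f(n)) = O(n^4).

Answer: O(n^4) - Case 3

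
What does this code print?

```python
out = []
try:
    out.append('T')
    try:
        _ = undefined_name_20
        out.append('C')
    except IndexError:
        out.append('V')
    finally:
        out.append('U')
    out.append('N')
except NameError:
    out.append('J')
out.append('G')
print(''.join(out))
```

Execution trace: 'T' (try body) → 'U' (inner finally) → 'J' (except NameError) → 'G' (after the try/except). Output: TUJG

Answer: TUJG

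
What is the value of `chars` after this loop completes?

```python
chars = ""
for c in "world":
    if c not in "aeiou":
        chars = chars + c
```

Remove vowels from 'world'
`chars` takes the values: "" → "w" → "wr" → "wrl" → "wrld"

Answer: "wrld"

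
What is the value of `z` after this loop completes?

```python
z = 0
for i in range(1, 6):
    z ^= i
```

XOR of 1 to 5
`z` takes the values: 0 → 1 → 3 → 0 → 4 → 1

Answer: 1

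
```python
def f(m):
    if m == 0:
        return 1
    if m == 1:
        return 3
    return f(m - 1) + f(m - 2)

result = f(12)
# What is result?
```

Build up from base cases: f(0)=1, f(1)=3, f(2)=4, f(3)=7, f(4)=11, f(5)=18, f(6)=29, ..., f(12)=521

Answer: 521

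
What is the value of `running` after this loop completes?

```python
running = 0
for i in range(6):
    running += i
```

Sum of 0 to 5 = 15
`running` takes the values: 0 → 1 → 3 → 6 → 10 → 15

Answer: 15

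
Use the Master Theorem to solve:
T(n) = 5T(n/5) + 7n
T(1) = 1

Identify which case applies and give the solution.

a=5, b=5, f(n)=7n. log_5(5) = 1. Since c=1 = 1, Case 2 applies: T(n) = Θ(n^log_b(a) · log n) = O(n log n).

Answer: O(n log n) - Case 2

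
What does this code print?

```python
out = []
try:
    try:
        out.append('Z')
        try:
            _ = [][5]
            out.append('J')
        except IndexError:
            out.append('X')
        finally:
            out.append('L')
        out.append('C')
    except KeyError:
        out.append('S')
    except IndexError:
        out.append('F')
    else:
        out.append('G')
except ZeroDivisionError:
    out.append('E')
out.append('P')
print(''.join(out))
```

Execution trace: 'Z' (try body) → 'X' (inner except IndexError) → 'L' (inner finally) → 'C' (try body, no exception) → 'G' (else) → 'P' (after the try/except). Output: ZXLCGP

Answer: ZXLCGP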